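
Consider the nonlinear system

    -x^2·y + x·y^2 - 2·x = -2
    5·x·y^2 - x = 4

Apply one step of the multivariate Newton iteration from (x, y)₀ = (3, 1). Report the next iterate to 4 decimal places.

(1.6061, 0.9192)

At (3, 1): F = (-10.0000, 8.0000).
Jacobian J = [[-2·x·y + y^2 - 2, -x^2 + 2·x·y], [5·y^2 - 1, 10·x·y]].
At the point, J = [[-7.0000, -3.0000], [4.0000, 30.0000]] (det J = -198.0000).
Solving J·Δ = −F gives Δ = (-1.3939, -0.0808).
Then the next iterate is (x, y)₁ = (1.6061, 0.9192).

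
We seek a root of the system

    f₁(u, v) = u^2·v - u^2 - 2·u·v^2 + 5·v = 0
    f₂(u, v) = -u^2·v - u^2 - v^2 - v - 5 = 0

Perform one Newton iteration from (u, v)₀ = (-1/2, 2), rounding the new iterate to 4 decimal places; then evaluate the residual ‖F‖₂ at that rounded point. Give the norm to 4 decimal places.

11.3210

At (-1/2, 2): F = (14.2500, -11.7500).
Jacobian J = [[2·u·v - 2·u - 2·v^2, u^2 - 4·u·v + 5], [-2·u·v - 2·u, -u^2 - 2·v - 1]].
At the point, J = [[-9.0000, 9.2500], [3.0000, -5.2500]] (det J = 19.5000).
Solving J·Δ = −F gives Δ = (-1.7372, -3.2308).
Then the next iterate is (u, v)₁ = (-2.2372, -1.2308).
Re-evaluating at (-2.2372, -1.2308): F = (-10.541168, -4.128900), so ‖F‖₂ = 11.3210.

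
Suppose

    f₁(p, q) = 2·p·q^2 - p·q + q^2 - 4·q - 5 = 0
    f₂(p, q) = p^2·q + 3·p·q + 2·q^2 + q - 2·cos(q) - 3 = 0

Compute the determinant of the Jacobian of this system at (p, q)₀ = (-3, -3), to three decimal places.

-497.927

J = [[2·q^2 - q, 4·p·q - p + 2·q - 4], [2·p·q + 3·q, p^2 + 3·p + 4·q + 2·sin(q) + 1]].
At the point, J = [[21.000, 29.000], [9.000, -11.28224]].
det J = -497.927.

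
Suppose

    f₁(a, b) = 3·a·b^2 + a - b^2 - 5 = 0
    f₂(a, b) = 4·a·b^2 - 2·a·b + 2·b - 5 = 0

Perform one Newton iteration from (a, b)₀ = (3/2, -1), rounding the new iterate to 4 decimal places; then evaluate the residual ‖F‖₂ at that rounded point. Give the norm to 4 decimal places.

4.1796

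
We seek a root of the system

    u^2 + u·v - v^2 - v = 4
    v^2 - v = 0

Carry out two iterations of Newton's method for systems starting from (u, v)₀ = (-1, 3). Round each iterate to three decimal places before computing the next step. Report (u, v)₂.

At (-1, 3): F = (-18.000, 6.000).
Jacobian J = [[2·u + v, u - 2·v - 1], [0, 2·v - 1]].
At the point, J = [[1.000, -8.000], [0.000, 5.000]] (det J = 5.000).
Solving J·Δ = −F gives Δ = (8.400, -1.200).
Then the next iterate is (u, v)₁ = (7.400, 1.800).
Round to (7.400, 1.800) and repeat: F = (59.040, 1.440), J = [[16.600, 2.800], [0.000, 2.600]].
Δ = (-3.463, -0.554), so (u, v)₂ = (3.937, 1.246).

(3.937, 1.246)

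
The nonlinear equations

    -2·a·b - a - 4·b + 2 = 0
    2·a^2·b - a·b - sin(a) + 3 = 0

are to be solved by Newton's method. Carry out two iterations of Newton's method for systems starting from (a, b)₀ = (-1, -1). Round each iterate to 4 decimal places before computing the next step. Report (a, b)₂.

(-0.4566, 0.8171)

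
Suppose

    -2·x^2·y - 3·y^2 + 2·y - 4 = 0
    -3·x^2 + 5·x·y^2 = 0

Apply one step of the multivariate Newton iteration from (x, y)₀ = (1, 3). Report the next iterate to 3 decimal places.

At (1, 3): F = (-31.000, 42.000).
Jacobian J = [[-4·x·y, -2·x^2 - 6·y + 2], [-6·x + 5·y^2, 10·x·y]].
At the point, J = [[-12.000, -18.000], [39.000, 30.000]] (det J = 342.000).
Solving J·Δ = −F gives Δ = (0.509, -2.061).
Then the next iterate is (x, y)₁ = (1.509, 0.939).

(1.509, 0.939)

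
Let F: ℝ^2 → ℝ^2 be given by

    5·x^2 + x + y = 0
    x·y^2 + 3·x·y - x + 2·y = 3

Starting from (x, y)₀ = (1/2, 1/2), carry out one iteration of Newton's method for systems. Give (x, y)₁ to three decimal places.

At (1/2, 1/2): F = (2.250, -1.625).
Jacobian J = [[10·x + 1, 1], [y^2 + 3·y - 1, 2·x·y + 3·x + 2]].
At the point, J = [[6.000, 1.000], [0.750, 4.000]] (det J = 23.250).
Solving J·Δ = −F gives Δ = (-0.457, 0.492).
Then the next iterate is (x, y)₁ = (0.043, 0.992).

(0.043, 0.992)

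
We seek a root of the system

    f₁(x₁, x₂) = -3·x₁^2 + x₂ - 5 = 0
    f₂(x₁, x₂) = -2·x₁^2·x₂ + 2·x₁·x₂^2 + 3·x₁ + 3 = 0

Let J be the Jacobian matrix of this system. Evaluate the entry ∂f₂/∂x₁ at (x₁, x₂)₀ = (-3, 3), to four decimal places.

57.0000

∂f₂/∂x₁ = -4·x₁·x₂ + 2·x₂^2 + 3.
At (-3, 3) this is 57.0000.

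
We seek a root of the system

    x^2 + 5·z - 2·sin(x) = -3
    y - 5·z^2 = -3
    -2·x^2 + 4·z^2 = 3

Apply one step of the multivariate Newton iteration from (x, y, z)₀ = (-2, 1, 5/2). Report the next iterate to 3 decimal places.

At (-2, 1, 5/2): F = (21.31859, -27.250, 14.000).
Jacobian J = [[2·x - 2·cos(x), 0, 5], [0, 1, -10·z], [-4·x, 0, 8·z]].
At the point, J = [[-3.16771, 0.000, 5.000], [0.000, 1.000, -25.000], [8.000, 0.000, 20.000]] (det J = -103.35413).
Solving J·Δ = −F gives Δ = (3.448, -24.731, -2.079).
Then the next iterate is (x, y, z)₁ = (1.448, -23.731, 0.421).

(1.448, -23.731, 0.421)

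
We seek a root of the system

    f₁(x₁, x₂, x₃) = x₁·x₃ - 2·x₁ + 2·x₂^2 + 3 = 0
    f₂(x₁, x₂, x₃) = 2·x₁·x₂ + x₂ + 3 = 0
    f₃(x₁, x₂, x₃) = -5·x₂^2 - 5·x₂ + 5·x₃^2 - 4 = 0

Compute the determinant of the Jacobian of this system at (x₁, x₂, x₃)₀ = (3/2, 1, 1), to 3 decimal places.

-165.000

J = [[x₃ - 2, 4·x₂, x₁], [2·x₂, 2·x₁ + 1, 0], [0, -10·x₂ - 5, 10·x₃]].
At the point, J = [[-1.000, 4.000, 1.500], [2.000, 4.000, 0.000], [0.000, -15.000, 10.000]].
det J = -165.000.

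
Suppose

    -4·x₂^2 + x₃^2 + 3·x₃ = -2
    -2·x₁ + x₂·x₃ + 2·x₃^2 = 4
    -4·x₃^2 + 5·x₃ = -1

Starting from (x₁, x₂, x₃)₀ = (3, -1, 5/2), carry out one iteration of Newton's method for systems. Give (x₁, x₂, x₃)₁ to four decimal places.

At (3, -1, 5/2): F = (11.7500, 0.0000, -11.5000).
Jacobian J = [[0, -8·x₂, 2·x₃ + 3], [-2, x₃, x₂ + 4·x₃], [0, 0, -8·x₃ + 5]].
At the point, J = [[0.0000, 8.0000, 8.0000], [-2.0000, 2.5000, 9.0000], [0.0000, 0.0000, -15.0000]] (det J = -240.0000).
Solving J·Δ = −F gives Δ = (-4.3276, -0.7021, -0.7667).
Then the next iterate is (x₁, x₂, x₃)₁ = (-1.3276, -1.7021, 1.7333).

(-1.3276, -1.7021, 1.7333)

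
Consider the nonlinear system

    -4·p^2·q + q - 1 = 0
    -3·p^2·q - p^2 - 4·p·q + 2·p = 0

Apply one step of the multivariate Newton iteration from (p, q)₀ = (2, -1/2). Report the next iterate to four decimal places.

At (2, -1/2): F = (6.5000, 10.0000).
Jacobian J = [[-8·p·q, -4·p^2 + 1], [-6·p·q - 2·p - 4·q + 2, -3·p^2 - 4·p]].
At the point, J = [[8.0000, -15.0000], [6.0000, -20.0000]] (det J = -70.0000).
Solving J·Δ = −F gives Δ = (0.2857, 0.5857).
Then the next iterate is (p, q)₁ = (2.2857, 0.0857).

(2.2857, 0.0857)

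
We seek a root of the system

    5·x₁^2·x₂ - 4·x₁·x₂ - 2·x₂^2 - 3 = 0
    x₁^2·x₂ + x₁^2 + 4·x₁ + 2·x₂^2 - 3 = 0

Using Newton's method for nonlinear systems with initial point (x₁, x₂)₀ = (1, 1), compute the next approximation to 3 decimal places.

(1.093, -0.148)

At (1, 1): F = (-4.000, 5.000).
Jacobian J = [[10·x₁·x₂ - 4·x₂, 5·x₁^2 - 4·x₁ - 4·x₂], [2·x₁·x₂ + 2·x₁ + 4, x₁^2 + 4·x₂]].
At the point, J = [[6.000, -3.000], [8.000, 5.000]] (det J = 54.000).
Solving J·Δ = −F gives Δ = (0.093, -1.148).
Then the next iterate is (x₁, x₂)₁ = (1.093, -0.148).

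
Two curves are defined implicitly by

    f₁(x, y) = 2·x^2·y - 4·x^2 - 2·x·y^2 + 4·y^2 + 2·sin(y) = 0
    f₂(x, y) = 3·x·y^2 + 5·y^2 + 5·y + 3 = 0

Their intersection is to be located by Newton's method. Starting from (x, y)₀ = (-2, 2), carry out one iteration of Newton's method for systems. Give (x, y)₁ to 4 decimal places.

(-2.6667, 1.0004)

At (-2, 2): F = (33.818595, 9.0000).
Jacobian J = [[4·x·y - 8·x - 2·y^2, 2·x^2 - 4·x·y + 8·y + 2·cos(y)], [3·y^2, 6·x·y + 10·y + 5]].
At the point, J = [[-8.0000, 39.167706], [12.0000, 1.0000]] (det J = -478.012476).
Solving J·Δ = −F gives Δ = (-0.6667, -0.9996).
Then the next iterate is (x, y)₁ = (-2.6667, 1.0004).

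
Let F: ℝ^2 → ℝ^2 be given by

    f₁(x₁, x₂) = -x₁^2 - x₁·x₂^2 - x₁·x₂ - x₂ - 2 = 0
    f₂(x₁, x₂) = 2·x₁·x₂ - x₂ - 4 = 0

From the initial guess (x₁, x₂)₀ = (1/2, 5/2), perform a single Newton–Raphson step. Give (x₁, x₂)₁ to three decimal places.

At (1/2, 5/2): F = (-9.125, -4.000).
Jacobian J = [[-2·x₁ - x₂^2 - x₂, -2·x₁·x₂ - x₁ - 1], [2·x₂, 2·x₁ - 1]].
At the point, J = [[-9.750, -4.000], [5.000, 0.000]] (det J = 20.000).
Solving J·Δ = −F gives Δ = (0.800, -4.231).
Then the next iterate is (x₁, x₂)₁ = (1.300, -1.731).

(1.300, -1.731)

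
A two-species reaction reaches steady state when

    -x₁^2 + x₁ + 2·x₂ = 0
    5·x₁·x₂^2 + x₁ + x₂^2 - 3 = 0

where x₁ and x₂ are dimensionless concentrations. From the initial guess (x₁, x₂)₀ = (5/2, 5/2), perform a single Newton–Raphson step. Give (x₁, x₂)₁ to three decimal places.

(2.251, 1.376)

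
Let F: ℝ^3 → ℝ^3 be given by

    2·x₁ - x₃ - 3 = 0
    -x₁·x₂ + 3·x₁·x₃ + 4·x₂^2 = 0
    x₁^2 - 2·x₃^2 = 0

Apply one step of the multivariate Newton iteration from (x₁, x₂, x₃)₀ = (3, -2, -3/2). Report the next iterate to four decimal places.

(1.2500, -0.8487, -0.5000)

At (3, -2, -3/2): F = (4.5000, 8.5000, 4.5000).
Jacobian J = [[2, 0, -1], [-x₂ + 3·x₃, -x₁ + 8·x₂, 3·x₁], [2·x₁, 0, -4·x₃]].
At the point, J = [[2.0000, 0.0000, -1.0000], [-2.5000, -19.0000, 9.0000], [6.0000, 0.0000, 6.0000]] (det J = -342.0000).
Solving J·Δ = −F gives Δ = (-1.7500, 1.1513, 1.0000).
Then the next iterate is (x₁, x₂, x₃)₁ = (1.2500, -0.8487, -0.5000).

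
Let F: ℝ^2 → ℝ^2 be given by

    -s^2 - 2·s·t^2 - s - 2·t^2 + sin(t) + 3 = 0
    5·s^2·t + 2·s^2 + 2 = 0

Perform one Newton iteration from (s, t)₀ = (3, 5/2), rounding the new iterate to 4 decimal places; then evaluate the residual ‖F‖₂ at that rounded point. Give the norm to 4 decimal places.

At (3, 5/2): F = (-58.401528, 132.5000).
Jacobian J = [[-2·s - 2·t^2 - 1, -4·s·t - 4·t + cos(t)], [10·s·t + 4·s, 5·s^2]].
At the point, J = [[-19.5000, -40.801144], [87.0000, 45.0000]] (det J = 2672.199495).
Solving J·Δ = −F gives Δ = (-1.0396, -0.9345).
Then the next iterate is (s, t)₁ = (1.9604, 1.5655).
Re-evaluating at (1.9604, 1.5655): F = (-16.314221, 39.768735), so ‖F‖₂ = 42.9850.

42.9850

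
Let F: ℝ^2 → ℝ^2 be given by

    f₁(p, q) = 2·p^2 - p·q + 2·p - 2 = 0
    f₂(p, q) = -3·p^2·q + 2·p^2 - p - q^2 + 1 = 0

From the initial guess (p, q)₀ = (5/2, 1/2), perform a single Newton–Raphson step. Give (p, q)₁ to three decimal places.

At (5/2, 1/2): F = (14.250, 1.375).
Jacobian J = [[4·p - q + 2, -p], [-6·p·q + 4·p - 1, -3·p^2 - 2·q]].
At the point, J = [[11.500, -2.500], [1.500, -19.750]] (det J = -223.375).
Solving J·Δ = −F gives Δ = (-1.245, -0.025).
Then the next iterate is (p, q)₁ = (1.255, 0.475).

(1.255, 0.475)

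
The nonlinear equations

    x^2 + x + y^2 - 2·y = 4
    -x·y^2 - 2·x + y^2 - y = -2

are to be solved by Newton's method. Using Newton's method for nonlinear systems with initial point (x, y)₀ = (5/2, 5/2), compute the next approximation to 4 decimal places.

(2.2571, 0.9857)

At (5/2, 5/2): F = (6.0000, -14.8750).
Jacobian J = [[2·x + 1, 2·y - 2], [-y^2 - 2, -2·x·y + 2·y - 1]].
At the point, J = [[6.0000, 3.0000], [-8.2500, -8.5000]] (det J = -26.2500).
Solving J·Δ = −F gives Δ = (-0.2429, -1.5143).
Then the next iterate is (x, y)₁ = (2.2571, 0.9857).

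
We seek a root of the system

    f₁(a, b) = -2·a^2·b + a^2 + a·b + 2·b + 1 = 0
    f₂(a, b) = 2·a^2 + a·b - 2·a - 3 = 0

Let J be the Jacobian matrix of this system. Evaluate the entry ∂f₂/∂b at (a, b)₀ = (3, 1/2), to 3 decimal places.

3.000

∂f₂/∂b = a.
At (3, 1/2) this is 3.000.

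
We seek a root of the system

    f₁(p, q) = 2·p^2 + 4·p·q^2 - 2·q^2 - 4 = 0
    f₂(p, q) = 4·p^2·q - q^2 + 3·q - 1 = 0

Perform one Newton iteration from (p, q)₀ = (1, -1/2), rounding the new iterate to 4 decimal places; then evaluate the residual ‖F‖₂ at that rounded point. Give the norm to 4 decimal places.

5.4891

At (1, -1/2): F = (-1.5000, -4.7500).
Jacobian J = [[4·p + 4·q^2, 8·p·q - 4·q], [8·p·q, 4·p^2 - 2·q + 3]].
At the point, J = [[5.0000, -2.0000], [-4.0000, 8.0000]] (det J = 32.0000).
Solving J·Δ = −F gives Δ = (0.6719, 0.9297).
Then the next iterate is (p, q)₁ = (1.6719, 0.4297).
Re-evaluating at (1.6719, 0.4297): F = (2.456027, 4.908933), so ‖F‖₂ = 5.4891.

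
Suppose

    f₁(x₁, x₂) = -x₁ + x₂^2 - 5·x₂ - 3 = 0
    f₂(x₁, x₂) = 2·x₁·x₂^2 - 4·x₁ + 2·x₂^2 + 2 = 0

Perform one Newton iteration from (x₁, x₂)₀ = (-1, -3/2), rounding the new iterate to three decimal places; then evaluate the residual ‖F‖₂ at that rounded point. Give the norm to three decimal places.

32.050

At (-1, -3/2): F = (7.750, 6.000).
Jacobian J = [[-1, 2·x₂ - 5], [2·x₂^2 - 4, 4·x₁·x₂ + 4·x₂]].
At the point, J = [[-1.000, -8.000], [0.500, 0.000]] (det J = 4.000).
Solving J·Δ = −F gives Δ = (-12.000, 2.469).
Then the next iterate is (x₁, x₂)₁ = (-13.000, 0.969).
Re-evaluating at (-13.000, 0.969): F = (6.09396, 31.46494), so ‖F‖₂ = 32.050.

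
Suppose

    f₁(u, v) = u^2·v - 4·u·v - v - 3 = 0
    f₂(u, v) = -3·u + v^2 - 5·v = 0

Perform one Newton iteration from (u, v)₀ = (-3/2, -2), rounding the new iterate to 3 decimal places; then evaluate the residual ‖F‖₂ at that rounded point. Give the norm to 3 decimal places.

5.006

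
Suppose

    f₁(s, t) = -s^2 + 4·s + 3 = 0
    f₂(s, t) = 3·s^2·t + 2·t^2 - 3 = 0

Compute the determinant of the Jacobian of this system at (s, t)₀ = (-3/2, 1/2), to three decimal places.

J = [[-2·s + 4, 0], [6·s·t, 3·s^2 + 4·t]].
At the point, J = [[7.000, 0.000], [-4.500, 8.750]].
det J = 61.250.

61.250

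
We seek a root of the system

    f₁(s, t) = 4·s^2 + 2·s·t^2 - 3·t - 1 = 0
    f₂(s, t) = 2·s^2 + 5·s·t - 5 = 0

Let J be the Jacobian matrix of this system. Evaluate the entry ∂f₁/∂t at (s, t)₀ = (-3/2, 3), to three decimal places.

-21.000

∂f₁/∂t = 4·s·t - 3.
At (-3/2, 3) this is -21.000.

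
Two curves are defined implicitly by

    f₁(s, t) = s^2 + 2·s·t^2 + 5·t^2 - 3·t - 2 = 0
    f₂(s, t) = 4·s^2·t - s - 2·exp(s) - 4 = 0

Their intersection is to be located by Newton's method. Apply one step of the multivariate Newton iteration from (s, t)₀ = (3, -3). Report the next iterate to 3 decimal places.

At (3, -3): F = (115.000, -155.17107).
Jacobian J = [[2·s + 2·t^2, 4·s·t + 10·t - 3], [8·s·t - 2·exp(s) - 1, 4·s^2]].
At the point, J = [[24.000, -69.000], [-113.17107, 36.000]] (det J = -6944.80410).
Solving J·Δ = −F gives Δ = (-0.946, 1.338).
Then the next iterate is (s, t)₁ = (2.054, -1.662).

(2.054, -1.662)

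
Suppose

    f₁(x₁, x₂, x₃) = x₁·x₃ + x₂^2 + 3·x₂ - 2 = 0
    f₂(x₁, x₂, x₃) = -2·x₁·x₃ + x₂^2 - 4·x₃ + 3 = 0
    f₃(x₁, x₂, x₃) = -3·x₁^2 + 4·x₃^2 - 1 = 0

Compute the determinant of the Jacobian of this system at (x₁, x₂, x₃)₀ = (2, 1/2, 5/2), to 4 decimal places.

J = [[x₃, 2·x₂ + 3, x₁], [-2·x₃, 2·x₂, -2·x₁ - 4], [-6·x₁, 0, 8·x₃]].
At the point, J = [[2.5000, 4.0000, 2.0000], [-5.0000, 1.0000, -8.0000], [-12.0000, 0.0000, 20.0000]].
det J = 858.0000.

858.0000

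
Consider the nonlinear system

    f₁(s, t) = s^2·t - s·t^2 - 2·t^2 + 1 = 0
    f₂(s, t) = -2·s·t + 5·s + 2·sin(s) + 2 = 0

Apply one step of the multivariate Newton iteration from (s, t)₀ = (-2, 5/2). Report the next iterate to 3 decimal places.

(-1.298, 2.601)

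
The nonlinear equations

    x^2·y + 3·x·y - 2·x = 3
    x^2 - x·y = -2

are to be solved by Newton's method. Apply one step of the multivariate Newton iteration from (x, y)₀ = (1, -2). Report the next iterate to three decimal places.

(-0.750, -4.000)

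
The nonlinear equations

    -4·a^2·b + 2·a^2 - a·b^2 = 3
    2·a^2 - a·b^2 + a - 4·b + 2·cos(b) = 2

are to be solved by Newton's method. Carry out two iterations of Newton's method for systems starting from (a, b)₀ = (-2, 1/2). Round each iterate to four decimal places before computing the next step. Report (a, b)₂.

(-0.7235, -0.1371)

At (-2, 1/2): F = (-2.5000, 4.255165).
Jacobian J = [[-8·a·b + 4·a - b^2, -4·a^2 - 2·a·b], [4·a - b^2 + 1, -2·a·b - 2·sin(b) - 4]].
At the point, J = [[-0.2500, -14.0000], [-7.2500, -2.958851]] (det J = -100.760287).
Solving J·Δ = −F gives Δ = (0.6646, -0.1904).
Then the next iterate is (a, b)₁ = (-1.3354, 0.3096).
Round to (-1.3354, 0.3096) and repeat: F = (-1.513843, 1.025698), J = [[-2.129933, -6.306293], [-4.437452, -3.782476]].
Δ = (0.6119, -0.4467), so (a, b)₂ = (-0.7235, -0.1371).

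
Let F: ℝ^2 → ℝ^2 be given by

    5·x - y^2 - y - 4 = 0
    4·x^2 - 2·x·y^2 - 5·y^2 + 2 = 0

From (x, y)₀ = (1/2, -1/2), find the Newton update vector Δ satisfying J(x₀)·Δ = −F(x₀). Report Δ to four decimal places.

At (1/2, -1/2): F = (-1.2500, 1.5000).
Jacobian J = [[5, -2·y - 1], [8·x - 2·y^2, -4·x·y - 10·y]].
At the point, J = [[5.0000, 0.0000], [3.5000, 6.0000]] (det J = 30.0000).
Solving J·Δ = −F gives Δ = (0.2500, -0.3958).

(0.2500, -0.3958)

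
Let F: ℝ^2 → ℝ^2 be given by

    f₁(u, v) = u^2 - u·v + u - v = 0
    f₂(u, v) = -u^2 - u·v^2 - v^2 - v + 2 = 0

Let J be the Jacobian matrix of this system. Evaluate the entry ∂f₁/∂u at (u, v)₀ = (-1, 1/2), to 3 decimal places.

∂f₁/∂u = 2·u - v + 1.
At (-1, 1/2) this is -1.500.

-1.500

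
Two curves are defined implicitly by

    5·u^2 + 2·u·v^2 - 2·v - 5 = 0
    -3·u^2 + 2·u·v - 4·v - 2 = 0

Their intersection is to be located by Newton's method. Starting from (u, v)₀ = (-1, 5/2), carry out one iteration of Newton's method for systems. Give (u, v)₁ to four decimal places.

At (-1, 5/2): F = (-17.5000, -20.0000).
Jacobian J = [[10·u + 2·v^2, 4·u·v - 2], [-6·u + 2·v, 2·u - 4]].
At the point, J = [[2.5000, -12.0000], [11.0000, -6.0000]] (det J = 117.0000).
Solving J·Δ = −F gives Δ = (1.1538, -1.2179).
Then the next iterate is (u, v)₁ = (0.1538, 1.2821).

(0.1538, 1.2821)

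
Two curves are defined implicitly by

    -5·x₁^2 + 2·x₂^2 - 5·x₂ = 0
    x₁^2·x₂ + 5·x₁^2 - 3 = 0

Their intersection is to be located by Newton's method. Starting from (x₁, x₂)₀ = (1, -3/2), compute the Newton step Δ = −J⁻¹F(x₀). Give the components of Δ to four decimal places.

(-0.1866, 0.8060)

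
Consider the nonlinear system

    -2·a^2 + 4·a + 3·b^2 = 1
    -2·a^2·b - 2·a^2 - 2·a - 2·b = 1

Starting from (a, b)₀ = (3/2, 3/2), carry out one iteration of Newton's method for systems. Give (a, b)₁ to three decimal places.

At (3/2, 3/2): F = (7.250, -18.250).
Jacobian J = [[-4·a + 4, 6·b], [-4·a·b - 4·a - 2, -2·a^2 - 2]].
At the point, J = [[-2.000, 9.000], [-17.000, -6.500]] (det J = 166.000).
Solving J·Δ = −F gives Δ = (-0.706, -0.962).
Then the next iterate is (a, b)₁ = (0.794, 0.538).

(0.794, 0.538)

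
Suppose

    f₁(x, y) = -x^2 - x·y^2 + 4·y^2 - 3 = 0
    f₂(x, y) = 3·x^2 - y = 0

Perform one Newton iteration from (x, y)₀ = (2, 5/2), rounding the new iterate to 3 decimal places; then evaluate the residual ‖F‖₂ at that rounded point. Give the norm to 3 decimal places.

2.784

At (2, 5/2): F = (5.500, 9.500).
Jacobian J = [[-2·x - y^2, -2·x·y + 8·y], [6·x, -1]].
At the point, J = [[-10.250, 10.000], [12.000, -1.000]] (det J = -109.750).
Solving J·Δ = −F gives Δ = (-0.916, -1.489).
Then the next iterate is (x, y)₁ = (1.084, 1.011).
Re-evaluating at (1.084, 1.011): F = (-1.19455, 2.51417), so ‖F‖₂ = 2.784.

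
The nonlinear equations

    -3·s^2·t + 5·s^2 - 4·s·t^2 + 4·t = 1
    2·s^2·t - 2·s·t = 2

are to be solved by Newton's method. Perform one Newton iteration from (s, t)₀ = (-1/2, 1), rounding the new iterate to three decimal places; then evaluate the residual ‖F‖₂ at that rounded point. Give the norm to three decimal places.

At (-1/2, 1): F = (5.500, -0.500).
Jacobian J = [[-6·s·t + 10·s - 4·t^2, -3·s^2 - 8·s·t + 4], [4·s·t - 2·t, 2·s^2 - 2·s]].
At the point, J = [[-6.000, 7.250], [-4.000, 1.500]] (det J = 20.000).
Solving J·Δ = −F gives Δ = (-0.594, -1.250).
Then the next iterate is (s, t)₁ = (-1.094, -0.250).
Re-evaluating at (-1.094, -0.250): F = (5.15531, -3.14542), so ‖F‖₂ = 6.039.

6.039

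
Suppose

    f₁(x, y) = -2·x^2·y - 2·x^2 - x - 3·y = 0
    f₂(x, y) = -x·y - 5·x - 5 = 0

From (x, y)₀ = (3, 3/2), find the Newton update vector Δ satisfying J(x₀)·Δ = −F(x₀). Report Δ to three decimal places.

At (3, 3/2): F = (-52.500, -24.500).
Jacobian J = [[-4·x·y - 4·x - 1, -2·x^2 - 3], [-y - 5, -x]].
At the point, J = [[-31.000, -21.000], [-6.500, -3.000]] (det J = -43.500).
Solving J·Δ = −F gives Δ = (-8.207, 9.615).

(-8.207, 9.615)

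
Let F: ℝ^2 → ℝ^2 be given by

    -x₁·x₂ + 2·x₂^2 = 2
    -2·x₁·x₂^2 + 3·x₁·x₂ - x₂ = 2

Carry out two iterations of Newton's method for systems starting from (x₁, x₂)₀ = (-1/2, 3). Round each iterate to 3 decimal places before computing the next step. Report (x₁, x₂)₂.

At (-1/2, 3): F = (17.500, -0.500).
Jacobian J = [[-x₂, -x₁ + 4·x₂], [-2·x₂^2 + 3·x₂, -4·x₁·x₂ + 3·x₁ - 1]].
At the point, J = [[-3.000, 12.500], [-9.000, 3.500]] (det J = 102.000).
Solving J·Δ = −F gives Δ = (-0.662, -1.559).
Then the next iterate is (x₁, x₂)₁ = (-1.162, 1.441).
Round to (-1.162, 1.441) and repeat: F = (3.82740, -3.63858), J = [[-1.441, 6.926], [0.17004, 2.21177]].
Δ = (7.713, 1.052), so (x₁, x₂)₂ = (6.551, 2.493).

(6.551, 2.493)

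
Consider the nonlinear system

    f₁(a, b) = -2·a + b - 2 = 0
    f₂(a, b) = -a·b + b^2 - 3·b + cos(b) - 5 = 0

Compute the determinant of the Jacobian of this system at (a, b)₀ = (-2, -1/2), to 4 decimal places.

J = [[-2, 1], [-b, -a + 2·b - sin(b) - 3]].
At the point, J = [[-2.0000, 1.0000], [0.5000, -1.520574]].
det J = 2.5411.

2.5411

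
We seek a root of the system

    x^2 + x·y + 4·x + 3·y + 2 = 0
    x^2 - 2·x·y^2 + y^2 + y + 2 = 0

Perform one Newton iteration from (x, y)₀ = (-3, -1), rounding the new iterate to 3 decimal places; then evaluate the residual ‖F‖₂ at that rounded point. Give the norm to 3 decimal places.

At (-3, -1): F = (-1.000, 17.000).
Jacobian J = [[2·x + y + 4, x + 3], [2·x - 2·y^2, -4·x·y + 2·y + 1]].
At the point, J = [[-3.000, 0.000], [-8.000, -13.000]] (det J = 39.000).
Solving J·Δ = −F gives Δ = (-0.333, 1.513).
Then the next iterate is (x, y)₁ = (-3.333, 0.513).
Re-evaluating at (-3.333, 0.513): F = (-0.39394, 15.63934), so ‖F‖₂ = 15.644.

15.644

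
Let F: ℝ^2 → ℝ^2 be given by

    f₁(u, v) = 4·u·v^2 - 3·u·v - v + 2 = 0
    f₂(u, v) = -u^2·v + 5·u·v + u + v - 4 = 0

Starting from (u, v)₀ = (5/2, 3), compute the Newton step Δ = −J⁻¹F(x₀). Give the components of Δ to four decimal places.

At (5/2, 3): F = (66.5000, 20.2500).
Jacobian J = [[4·v^2 - 3·v, 8·u·v - 3·u - 1], [-2·u·v + 5·v + 1, -u^2 + 5·u + 1]].
At the point, J = [[27.0000, 51.5000], [1.0000, 7.2500]] (det J = 144.2500).
Solving J·Δ = −F gives Δ = (3.8873, -3.3293).

(3.8873, -3.3293)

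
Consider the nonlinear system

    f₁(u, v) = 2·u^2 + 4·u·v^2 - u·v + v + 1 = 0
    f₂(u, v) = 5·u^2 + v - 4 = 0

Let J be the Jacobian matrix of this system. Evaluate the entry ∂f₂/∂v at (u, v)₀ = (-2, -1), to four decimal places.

1.0000

∂f₂/∂v = 1.
At (-2, -1) this is 1.0000.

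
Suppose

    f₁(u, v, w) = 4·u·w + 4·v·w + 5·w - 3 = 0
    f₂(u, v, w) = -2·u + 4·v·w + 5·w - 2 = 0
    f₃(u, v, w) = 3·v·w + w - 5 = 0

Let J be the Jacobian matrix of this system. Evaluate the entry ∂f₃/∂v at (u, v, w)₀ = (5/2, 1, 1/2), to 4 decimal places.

1.5000

∂f₃/∂v = 3·w.
At (5/2, 1, 1/2) this is 1.5000.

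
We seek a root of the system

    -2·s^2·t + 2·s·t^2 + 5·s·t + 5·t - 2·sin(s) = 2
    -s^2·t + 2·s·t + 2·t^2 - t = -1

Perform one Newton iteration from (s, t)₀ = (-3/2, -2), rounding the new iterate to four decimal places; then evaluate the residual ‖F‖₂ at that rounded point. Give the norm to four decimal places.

At (-3/2, -2): F = (1.994990, 21.5000).
Jacobian J = [[-4·s·t + 2·t^2 + 5·t - 2·cos(s), -2·s^2 + 4·s·t + 5·s + 5], [-2·s·t + 2·t, -s^2 + 2·s + 4·t - 1]].
At the point, J = [[-14.141474, 5.0000], [-10.0000, -14.2500]] (det J = 251.516010).
Solving J·Δ = −F gives Δ = (0.5404, 1.1295).
Then the next iterate is (s, t)₁ = (-0.9596, -0.8705).
Re-evaluating at (-0.9596, -0.8705): F = (-0.389061, 5.858288), so ‖F‖₂ = 5.8712.

5.8712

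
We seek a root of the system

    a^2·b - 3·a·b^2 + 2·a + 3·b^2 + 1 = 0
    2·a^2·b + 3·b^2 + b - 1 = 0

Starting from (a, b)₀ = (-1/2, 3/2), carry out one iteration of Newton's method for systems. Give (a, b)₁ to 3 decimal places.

(-0.490, 0.741)

At (-1/2, 3/2): F = (10.500, 8.000).
Jacobian J = [[2·a·b - 3·b^2 + 2, a^2 - 6·a·b + 6·b], [4·a·b, 2·a^2 + 6·b + 1]].
At the point, J = [[-6.250, 13.750], [-3.000, 10.500]] (det J = -24.375).
Solving J·Δ = −F gives Δ = (0.010, -0.759).
Then the next iterate is (a, b)₁ = (-0.490, 0.741).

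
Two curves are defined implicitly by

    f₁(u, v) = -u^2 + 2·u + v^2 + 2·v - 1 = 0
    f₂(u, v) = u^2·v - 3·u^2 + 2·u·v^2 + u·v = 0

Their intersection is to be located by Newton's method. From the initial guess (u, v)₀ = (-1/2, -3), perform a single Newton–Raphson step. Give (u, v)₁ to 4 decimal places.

At (-1/2, -3): F = (0.7500, -9.0000).
Jacobian J = [[-2·u + 2, 2·v + 2], [2·u·v - 6·u + 2·v^2 + v, u^2 + 4·u·v + u]].
At the point, J = [[3.0000, -4.0000], [21.0000, 5.7500]] (det J = 101.2500).
Solving J·Δ = −F gives Δ = (0.3130, 0.4222).
Then the next iterate is (u, v)₁ = (-0.1870, -2.5778).

(-0.1870, -2.5778)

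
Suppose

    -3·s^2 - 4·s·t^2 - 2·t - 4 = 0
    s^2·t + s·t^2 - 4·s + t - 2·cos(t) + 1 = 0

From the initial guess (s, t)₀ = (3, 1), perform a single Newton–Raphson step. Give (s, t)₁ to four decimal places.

(0.5184, 1.3690)

At (3, 1): F = (-45.0000, 0.919395).
Jacobian J = [[-6·s - 4·t^2, -8·s·t - 2], [2·s·t + t^2 - 4, s^2 + 2·s·t + 2·sin(t) + 1]].
At the point, J = [[-22.0000, -26.0000], [3.0000, 17.682942]] (det J = -311.024723).
Solving J·Δ = −F gives Δ = (-2.4816, 0.3690).
Then the next iterate is (s, t)₁ = (0.5184, 1.3690).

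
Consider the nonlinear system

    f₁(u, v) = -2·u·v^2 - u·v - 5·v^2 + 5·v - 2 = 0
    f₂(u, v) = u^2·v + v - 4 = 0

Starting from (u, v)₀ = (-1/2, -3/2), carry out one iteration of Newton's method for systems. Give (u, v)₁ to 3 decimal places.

At (-1/2, -3/2): F = (-19.250, -5.875).
Jacobian J = [[-2·v^2 - v, -4·u·v - u - 10·v + 5], [2·u·v, u^2 + 1]].
At the point, J = [[-3.000, 17.500], [1.500, 1.250]] (det J = -30.000).
Solving J·Δ = −F gives Δ = (2.625, 1.550).
Then the next iterate is (u, v)₁ = (2.125, 0.050).

(2.125, 0.050)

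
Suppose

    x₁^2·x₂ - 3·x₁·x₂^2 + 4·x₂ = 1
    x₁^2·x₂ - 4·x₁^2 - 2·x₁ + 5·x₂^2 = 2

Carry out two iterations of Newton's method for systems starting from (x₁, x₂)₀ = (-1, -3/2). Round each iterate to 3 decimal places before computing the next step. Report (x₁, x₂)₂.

At (-1, -3/2): F = (-1.750, 5.750).
Jacobian J = [[2·x₁·x₂ - 3·x₂^2, x₁^2 - 6·x₁·x₂ + 4], [2·x₁·x₂ - 8·x₁ - 2, x₁^2 + 10·x₂]].
At the point, J = [[-3.750, -4.000], [9.000, -14.000]] (det J = 88.500).
Solving J·Δ = −F gives Δ = (-0.537, 0.066).
Then the next iterate is (x₁, x₂)₁ = (-1.537, -1.434).
Round to (-1.537, -1.434) and repeat: F = (-0.64178, -1.48133), J = [[-1.76095, -6.86198], [14.70412, -11.97763]].
Δ = (0.020, -0.099), so (x₁, x₂)₂ = (-1.517, -1.533).

(-1.517, -1.533)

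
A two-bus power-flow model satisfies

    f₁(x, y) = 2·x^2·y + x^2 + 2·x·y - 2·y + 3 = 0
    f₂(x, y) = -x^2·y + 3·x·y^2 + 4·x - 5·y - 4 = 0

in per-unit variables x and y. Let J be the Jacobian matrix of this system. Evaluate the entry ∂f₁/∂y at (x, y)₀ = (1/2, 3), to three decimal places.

∂f₁/∂y = 2·x^2 + 2·x - 2.
At (1/2, 3) this is -0.500.

-0.500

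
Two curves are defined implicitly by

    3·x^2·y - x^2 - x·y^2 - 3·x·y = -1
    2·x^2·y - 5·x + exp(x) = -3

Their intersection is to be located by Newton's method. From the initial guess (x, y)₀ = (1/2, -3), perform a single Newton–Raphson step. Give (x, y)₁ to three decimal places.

(0.638, -1.721)

At (1/2, -3): F = (-1.500, 0.64872).
Jacobian J = [[6·x·y - 2·x - y^2 - 3·y, 3·x^2 - 2·x·y - 3·x], [4·x·y + exp(x) - 5, 2·x^2]].
At the point, J = [[-10.000, 2.250], [-9.35128, 0.500]] (det J = 16.04038).
Solving J·Δ = −F gives Δ = (0.138, 1.279).
Then the next iterate is (x, y)₁ = (0.638, -1.721).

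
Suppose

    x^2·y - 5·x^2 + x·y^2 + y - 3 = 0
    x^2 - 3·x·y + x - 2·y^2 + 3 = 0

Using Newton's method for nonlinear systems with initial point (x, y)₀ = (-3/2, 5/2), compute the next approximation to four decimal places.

At (-3/2, 5/2): F = (-15.5000, 2.5000).
Jacobian J = [[2·x·y - 10·x + y^2, x^2 + 2·x·y + 1], [2·x - 3·y + 1, -3·x - 4·y]].
At the point, J = [[13.7500, -4.2500], [-9.5000, -5.5000]] (det J = -116.0000).
Solving J·Δ = −F gives Δ = (0.8265, -0.9731).
Then the next iterate is (x, y)₁ = (-0.6735, 1.5269).

(-0.6735, 1.5269)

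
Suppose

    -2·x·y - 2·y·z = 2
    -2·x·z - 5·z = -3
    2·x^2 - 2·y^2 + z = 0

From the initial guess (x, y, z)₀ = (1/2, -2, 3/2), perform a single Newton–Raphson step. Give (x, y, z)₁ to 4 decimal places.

(1.0455, -1.2273, 0.2273)

At (1/2, -2, 3/2): F = (6.0000, -6.0000, -6.0000).
Jacobian J = [[-2·y, -2·x - 2·z, -2·y], [-2·z, 0, -2·x - 5], [4·x, -4·y, 1]].
At the point, J = [[4.0000, -4.0000, 4.0000], [-3.0000, 0.0000, -6.0000], [2.0000, 8.0000, 1.0000]] (det J = 132.0000).
Solving J·Δ = −F gives Δ = (0.5455, 0.7727, -1.2727).
Then the next iterate is (x, y, z)₁ = (1.0455, -1.2273, 0.2273).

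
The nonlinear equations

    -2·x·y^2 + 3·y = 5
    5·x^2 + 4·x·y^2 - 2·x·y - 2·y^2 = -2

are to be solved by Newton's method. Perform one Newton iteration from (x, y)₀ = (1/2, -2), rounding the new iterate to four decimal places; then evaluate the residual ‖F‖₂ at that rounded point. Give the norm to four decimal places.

5.6927

At (1/2, -2): F = (-15.0000, 5.2500).
Jacobian J = [[-2·y^2, -4·x·y + 3], [10·x + 4·y^2 - 2·y, 8·x·y - 2·x - 4·y]].
At the point, J = [[-8.0000, 7.0000], [25.0000, -1.0000]] (det J = -167.0000).
Solving J·Δ = −F gives Δ = (-0.1302, 1.9940).
Then the next iterate is (x, y)₁ = (0.3698, -0.0060).
Re-evaluating at (0.3698, -0.0060): F = (-5.018027, 2.688179), so ‖F‖₂ = 5.6927.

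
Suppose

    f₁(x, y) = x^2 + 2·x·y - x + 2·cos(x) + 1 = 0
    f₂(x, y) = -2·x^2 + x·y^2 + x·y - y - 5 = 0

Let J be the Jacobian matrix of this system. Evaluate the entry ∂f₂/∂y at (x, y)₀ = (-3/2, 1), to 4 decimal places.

-5.5000

∂f₂/∂y = 2·x·y + x - 1.
At (-3/2, 1) this is -5.5000.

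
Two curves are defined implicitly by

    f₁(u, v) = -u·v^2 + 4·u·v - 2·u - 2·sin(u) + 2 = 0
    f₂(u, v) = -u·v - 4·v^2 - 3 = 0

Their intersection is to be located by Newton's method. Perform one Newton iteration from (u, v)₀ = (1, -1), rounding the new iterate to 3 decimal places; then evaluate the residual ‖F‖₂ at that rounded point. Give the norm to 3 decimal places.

At (1, -1): F = (-6.68294, -6.000).
Jacobian J = [[-v^2 + 4·v - 2·cos(u) - 2, -2·u·v + 4·u], [-v, -u - 8·v]].
At the point, J = [[-8.08060, 6.000], [1.000, 7.000]] (det J = -62.56423).
Solving J·Δ = −F gives Δ = (-0.172, 0.882).
Then the next iterate is (u, v)₁ = (0.828, -0.118).
Re-evaluating at (0.828, -0.118): F = (-1.53151, -2.95799), so ‖F‖₂ = 3.331.

3.331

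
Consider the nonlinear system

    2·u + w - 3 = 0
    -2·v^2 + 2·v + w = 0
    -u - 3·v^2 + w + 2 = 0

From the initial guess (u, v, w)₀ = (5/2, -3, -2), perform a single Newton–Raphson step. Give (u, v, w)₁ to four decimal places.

(11.6667, 0.1667, -20.3333)

At (5/2, -3, -2): F = (0.0000, -26.0000, -29.5000).
Jacobian J = [[2, 0, 1], [0, -4·v + 2, 1], [-1, -6·v, 1]].
At the point, J = [[2.0000, 0.0000, 1.0000], [0.0000, 14.0000, 1.0000], [-1.0000, 18.0000, 1.0000]] (det J = 6.0000).
Solving J·Δ = −F gives Δ = (9.1667, 3.1667, -18.3333).
Then the next iterate is (u, v, w)₁ = (11.6667, 0.1667, -20.3333).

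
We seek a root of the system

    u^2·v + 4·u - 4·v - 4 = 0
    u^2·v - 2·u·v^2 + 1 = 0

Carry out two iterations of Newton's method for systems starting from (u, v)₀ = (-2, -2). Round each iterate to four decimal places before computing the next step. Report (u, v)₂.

(-0.0807, -0.6749)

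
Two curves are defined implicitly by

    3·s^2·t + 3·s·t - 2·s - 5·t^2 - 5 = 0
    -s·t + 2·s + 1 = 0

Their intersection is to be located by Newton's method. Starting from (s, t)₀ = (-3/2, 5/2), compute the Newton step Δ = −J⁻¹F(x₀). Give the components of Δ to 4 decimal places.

(-0.0441, -1.1814)

At (-3/2, 5/2): F = (-27.6250, 1.7500).
Jacobian J = [[6·s·t + 3·t - 2, 3·s^2 + 3·s - 10·t], [-t + 2, -s]].
At the point, J = [[-17.0000, -22.7500], [-0.5000, 1.5000]] (det J = -36.8750).
Solving J·Δ = −F gives Δ = (-0.0441, -1.1814).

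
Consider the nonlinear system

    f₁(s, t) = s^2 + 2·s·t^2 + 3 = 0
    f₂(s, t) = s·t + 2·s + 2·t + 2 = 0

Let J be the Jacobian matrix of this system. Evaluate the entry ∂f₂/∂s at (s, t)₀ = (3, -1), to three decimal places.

1.000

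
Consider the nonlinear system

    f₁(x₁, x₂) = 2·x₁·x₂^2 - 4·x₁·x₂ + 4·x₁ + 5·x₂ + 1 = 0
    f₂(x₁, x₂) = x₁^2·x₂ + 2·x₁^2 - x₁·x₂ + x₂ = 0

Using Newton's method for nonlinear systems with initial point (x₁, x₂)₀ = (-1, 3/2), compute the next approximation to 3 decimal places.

At (-1, 3/2): F = (6.000, 6.500).
Jacobian J = [[2·x₂^2 - 4·x₂ + 4, 4·x₁·x₂ - 4·x₁ + 5], [2·x₁·x₂ + 4·x₁ - x₂, x₁^2 - x₁ + 1]].
At the point, J = [[2.500, 3.000], [-8.500, 3.000]] (det J = 33.000).
Solving J·Δ = −F gives Δ = (0.045, -2.038).
Then the next iterate is (x₁, x₂)₁ = (-0.955, -0.538).

(-0.955, -0.538)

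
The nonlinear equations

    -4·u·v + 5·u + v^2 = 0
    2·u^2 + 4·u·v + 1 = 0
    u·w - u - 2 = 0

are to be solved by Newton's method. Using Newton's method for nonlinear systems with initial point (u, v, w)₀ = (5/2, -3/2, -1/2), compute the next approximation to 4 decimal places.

At (5/2, -3/2, -1/2): F = (29.7500, -1.5000, -5.7500).
Jacobian J = [[-4·v + 5, -4·u + 2·v, 0], [4·u + 4·v, 4·u, 0], [w - 1, 0, u]].
At the point, J = [[11.0000, -13.0000, 0.0000], [4.0000, 10.0000, 0.0000], [-1.5000, 0.0000, 2.5000]] (det J = 405.0000).
Solving J·Δ = −F gives Δ = (-1.7160, 0.8364, 1.2704).
Then the next iterate is (u, v, w)₁ = (0.7840, -0.6636, 0.7704).

(0.7840, -0.6636, 0.7704)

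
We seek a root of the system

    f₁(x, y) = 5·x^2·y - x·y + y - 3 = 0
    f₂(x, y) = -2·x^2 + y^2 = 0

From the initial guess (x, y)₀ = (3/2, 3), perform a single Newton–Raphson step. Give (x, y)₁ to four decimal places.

At (3/2, 3): F = (29.2500, 4.5000).
Jacobian J = [[10·x·y - y, 5·x^2 - x + 1], [-4·x, 2·y]].
At the point, J = [[42.0000, 10.7500], [-6.0000, 6.0000]] (det J = 316.5000).
Solving J·Δ = −F gives Δ = (-0.4017, -1.1517).
Then the next iterate is (x, y)₁ = (1.0983, 1.8483).

(1.0983, 1.8483)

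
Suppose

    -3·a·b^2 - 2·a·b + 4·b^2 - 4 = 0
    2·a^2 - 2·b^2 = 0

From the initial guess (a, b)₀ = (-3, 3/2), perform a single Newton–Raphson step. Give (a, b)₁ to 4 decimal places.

At (-3, 3/2): F = (34.2500, 13.5000).
Jacobian J = [[-3·b^2 - 2·b, -6·a·b - 2·a + 8·b], [4·a, -4·b]].
At the point, J = [[-9.7500, 45.0000], [-12.0000, -6.0000]] (det J = 598.5000).
Solving J·Δ = −F gives Δ = (1.3584, -0.4668).
Then the next iterate is (a, b)₁ = (-1.6416, 1.0332).

(-1.6416, 1.0332)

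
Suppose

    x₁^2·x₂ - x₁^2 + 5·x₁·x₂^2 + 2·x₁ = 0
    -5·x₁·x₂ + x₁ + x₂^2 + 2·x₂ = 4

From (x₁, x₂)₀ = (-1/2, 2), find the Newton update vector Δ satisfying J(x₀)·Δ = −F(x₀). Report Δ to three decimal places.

At (-1/2, 2): F = (-10.750, 8.500).
Jacobian J = [[2·x₁·x₂ - 2·x₁ + 5·x₂^2 + 2, x₁^2 + 10·x₁·x₂], [-5·x₂ + 1, -5·x₁ + 2·x₂ + 2]].
At the point, J = [[21.000, -9.750], [-9.000, 8.500]] (det J = 90.750).
Solving J·Δ = −F gives Δ = (0.094, -0.901).

(0.094, -0.901)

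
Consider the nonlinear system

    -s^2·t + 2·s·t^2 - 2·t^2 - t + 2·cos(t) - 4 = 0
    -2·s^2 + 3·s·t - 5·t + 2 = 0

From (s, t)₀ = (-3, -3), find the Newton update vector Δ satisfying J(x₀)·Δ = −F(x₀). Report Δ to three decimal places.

At (-3, -3): F = (-47.97998, 26.000).
Jacobian J = [[-2·s·t + 2·t^2, -s^2 + 4·s·t - 4·t - 2·sin(t) - 1], [-4·s + 3·t, 3·s - 5]].
At the point, J = [[0.000, 38.28224], [3.000, -14.000]] (det J = -114.84672).
Solving J·Δ = −F gives Δ = (-2.818, 1.253).

(-2.818, 1.253)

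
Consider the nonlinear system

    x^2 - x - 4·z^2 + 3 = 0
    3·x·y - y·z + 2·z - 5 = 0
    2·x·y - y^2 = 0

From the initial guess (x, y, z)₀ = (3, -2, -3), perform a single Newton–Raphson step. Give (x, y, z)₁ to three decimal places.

At (3, -2, -3): F = (-27.000, -35.000, -16.000).
Jacobian J = [[2·x - 1, 0, -8·z], [3·y, 3·x - z, -y + 2], [2·y, 2·x - 2·y, 0]].
At the point, J = [[5.000, 0.000, 24.000], [-6.000, 12.000, 4.000], [-4.000, 10.000, 0.000]] (det J = -488.000).
Solving J·Δ = −F gives Δ = (-5.557, -0.623, 2.283).
Then the next iterate is (x, y, z)₁ = (-2.557, -2.623, -0.717).

(-2.557, -2.623, -0.717)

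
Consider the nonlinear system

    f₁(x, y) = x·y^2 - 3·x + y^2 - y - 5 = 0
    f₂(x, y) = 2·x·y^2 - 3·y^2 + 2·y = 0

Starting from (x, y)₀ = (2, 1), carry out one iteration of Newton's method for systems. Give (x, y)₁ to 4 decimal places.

(-0.8333, 1.6667)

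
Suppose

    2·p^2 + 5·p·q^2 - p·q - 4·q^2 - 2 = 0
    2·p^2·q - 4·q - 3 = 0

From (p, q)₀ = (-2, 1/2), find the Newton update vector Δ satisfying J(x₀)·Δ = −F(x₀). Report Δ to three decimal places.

At (-2, 1/2): F = (3.500, -1.000).
Jacobian J = [[4·p + 5·q^2 - q, 10·p·q - p - 8·q], [4·p·q, 2·p^2 - 4]].
At the point, J = [[-7.250, -12.000], [-4.000, 4.000]] (det J = -77.000).
Solving J·Δ = −F gives Δ = (0.026, 0.276).

(0.026, 0.276)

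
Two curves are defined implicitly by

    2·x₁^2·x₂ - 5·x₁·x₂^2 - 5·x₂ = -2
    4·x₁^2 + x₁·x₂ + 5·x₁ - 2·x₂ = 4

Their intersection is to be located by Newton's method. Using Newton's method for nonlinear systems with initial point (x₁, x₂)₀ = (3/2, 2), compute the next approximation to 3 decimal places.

At (3/2, 2): F = (-29.000, 11.500).
Jacobian J = [[4·x₁·x₂ - 5·x₂^2, 2·x₁^2 - 10·x₁·x₂ - 5], [8·x₁ + x₂ + 5, x₁ - 2]].
At the point, J = [[-8.000, -30.500], [19.000, -0.500]] (det J = 583.500).
Solving J·Δ = −F gives Δ = (-0.626, -0.787).
Then the next iterate is (x₁, x₂)₁ = (0.874, 1.213).

(0.874, 1.213)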